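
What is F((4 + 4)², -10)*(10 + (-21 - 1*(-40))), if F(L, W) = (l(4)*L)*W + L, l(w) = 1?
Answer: -16704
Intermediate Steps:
F(L, W) = L + L*W (F(L, W) = (1*L)*W + L = L*W + L = L + L*W)
F((4 + 4)², -10)*(10 + (-21 - 1*(-40))) = ((4 + 4)²*(1 - 10))*(10 + (-21 - 1*(-40))) = (8²*(-9))*(10 + (-21 + 40)) = (64*(-9))*(10 + 19) = -576*29 = -16704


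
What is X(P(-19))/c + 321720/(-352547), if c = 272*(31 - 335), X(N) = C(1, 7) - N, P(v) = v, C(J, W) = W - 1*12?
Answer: -13303659509/14575703168 ≈ -0.91273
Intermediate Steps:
C(J, W) = -12 + W (C(J, W) = W - 12 = -12 + W)
X(N) = -5 - N (X(N) = (-12 + 7) - N = -5 - N)
c = -82688 (c = 272*(-304) = -82688)
X(P(-19))/c + 321720/(-352547) = (-5 - 1*(-19))/(-82688) + 321720/(-352547) = (-5 + 19)*(-1/82688) + 321720*(-1/352547) = 14*(-1/82688) - 321720/352547 = -7/41344 - 321720/352547 = -13303659509/14575703168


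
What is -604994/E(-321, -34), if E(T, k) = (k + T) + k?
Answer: 604994/389 ≈ 1555.3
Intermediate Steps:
E(T, k) = T + 2*k (E(T, k) = (T + k) + k = T + 2*k)
-604994/E(-321, -34) = -604994/(-321 + 2*(-34)) = -604994/(-321 - 68) = -604994/(-389) = -604994*(-1/389) = 604994/389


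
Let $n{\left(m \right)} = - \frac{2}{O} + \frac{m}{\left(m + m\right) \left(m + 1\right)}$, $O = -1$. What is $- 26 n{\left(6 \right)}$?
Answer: $- \frac{377}{7} \approx -53.857$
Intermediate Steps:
$n{\left(m \right)} = 2 + \frac{1}{2 \left(1 + m\right)}$ ($n{\left(m \right)} = - \frac{2}{-1} + \frac{m}{\left(m + m\right) \left(m + 1\right)} = \left(-2\right) \left(-1\right) + \frac{m}{2 m \left(1 + m\right)} = 2 + \frac{m}{2 m \left(1 + m\right)} = 2 + m \frac{1}{2 m \left(1 + m\right)} = 2 + \frac{1}{2 \left(1 + m\right)}$)
$- 26 n{\left(6 \right)} = - 26 \frac{5 + 4 \cdot 6}{2 \left(1 + 6\right)} = - 26 \frac{5 + 24}{2 \cdot 7} = - 26 \cdot \frac{1}{2} \cdot \frac{1}{7} \cdot 29 = \left(-26\right) \frac{29}{14} = - \frac{377}{7}$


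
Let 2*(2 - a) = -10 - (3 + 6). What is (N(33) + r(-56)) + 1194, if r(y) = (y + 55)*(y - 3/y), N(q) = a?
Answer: 70641/56 ≈ 1261.4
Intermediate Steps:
a = 23/2 (a = 2 - (-10 - (3 + 6))/2 = 2 - (-10 - 1*9)/2 = 2 - (-10 - 9)/2 = 2 - 1/2*(-19) = 2 + 19/2 = 23/2 ≈ 11.500)
N(q) = 23/2
r(y) = (55 + y)*(y - 3/y)
(N(33) + r(-56)) + 1194 = (23/2 + (-3 + (-56)**2 - 165/(-56) + 55*(-56))) + 1194 = (23/2 + (-3 + 3136 - 165*(-1/56) - 3080)) + 1194 = (23/2 + (-3 + 3136 + 165/56 - 3080)) + 1194 = (23/2 + 3133/56) + 1194 = 3777/56 + 1194 = 70641/56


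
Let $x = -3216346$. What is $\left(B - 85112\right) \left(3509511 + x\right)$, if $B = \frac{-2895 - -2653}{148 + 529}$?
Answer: $- \frac{16892479813890}{677} \approx -2.4952 \cdot 10^{10}$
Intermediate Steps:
$B = - \frac{242}{677}$ ($B = \frac{-2895 + 2653}{677} = \frac{1}{677} \left(-242\right) = - \frac{242}{677} \approx -0.35746$)
$\left(B - 85112\right) \left(3509511 + x\right) = \left(- \frac{242}{677} - 85112\right) \left(3509511 - 3216346\right) = \left(- \frac{57621066}{677}\right) 293165 = - \frac{16892479813890}{677}$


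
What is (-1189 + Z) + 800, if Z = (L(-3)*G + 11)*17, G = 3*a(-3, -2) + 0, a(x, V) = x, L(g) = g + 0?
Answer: 257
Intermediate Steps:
L(g) = g
G = -9 (G = 3*(-3) + 0 = -9 + 0 = -9)
Z = 646 (Z = (-3*(-9) + 11)*17 = (27 + 11)*17 = 38*17 = 646)
(-1189 + Z) + 800 = (-1189 + 646) + 800 = -543 + 800 = 257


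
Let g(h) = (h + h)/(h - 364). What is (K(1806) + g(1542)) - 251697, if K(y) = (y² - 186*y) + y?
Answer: 1576064823/589 ≈ 2.6758e+6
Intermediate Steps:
K(y) = y² - 185*y
g(h) = 2*h/(-364 + h) (g(h) = (2*h)/(-364 + h) = 2*h/(-364 + h))
(K(1806) + g(1542)) - 251697 = (1806*(-185 + 1806) + 2*1542/(-364 + 1542)) - 251697 = (1806*1621 + 2*1542/1178) - 251697 = (2927526 + 2*1542*(1/1178)) - 251697 = (2927526 + 1542/589) - 251697 = 1724314356/589 - 251697 = 1576064823/589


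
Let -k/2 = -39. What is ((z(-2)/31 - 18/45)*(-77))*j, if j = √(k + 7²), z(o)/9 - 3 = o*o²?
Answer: 22099*√127/155 ≈ 1606.7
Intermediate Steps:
z(o) = 27 + 9*o³ (z(o) = 27 + 9*(o*o²) = 27 + 9*o³)
k = 78 (k = -2*(-39) = 78)
j = √127 (j = √(78 + 7²) = √(78 + 49) = √127 ≈ 11.269)
((z(-2)/31 - 18/45)*(-77))*j = (((27 + 9*(-2)³)/31 - 18/45)*(-77))*√127 = (((27 + 9*(-8))*(1/31) - 18*1/45)*(-77))*√127 = (((27 - 72)*(1/31) - ⅖)*(-77))*√127 = ((-45*1/31 - ⅖)*(-77))*√127 = ((-45/31 - ⅖)*(-77))*√127 = (-287/155*(-77))*√127 = 22099*√127/155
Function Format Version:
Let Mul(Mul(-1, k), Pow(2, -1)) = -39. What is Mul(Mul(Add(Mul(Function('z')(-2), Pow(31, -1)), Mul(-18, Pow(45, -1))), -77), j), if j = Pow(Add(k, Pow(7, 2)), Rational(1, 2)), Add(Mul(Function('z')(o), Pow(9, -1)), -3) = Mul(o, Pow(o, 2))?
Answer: Mul(Rational(22099, 155), Pow(127, Rational(1, 2))) ≈ 1606.7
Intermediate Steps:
Function('z')(o) = Add(27, Mul(9, Pow(o, 3))) (Function('z')(o) = Add(27, Mul(9, Mul(o, Pow(o, 2)))) = Add(27, Mul(9, Pow(o, 3))))
k = 78 (k = Mul(-2, -39) = 78)
j = Pow(127, Rational(1, 2)) (j = Pow(Add(78, Pow(7, 2)), Rational(1, 2)) = Pow(Add(78, 49), Rational(1, 2)) = Pow(127, Rational(1, 2)) ≈ 11.269)
Mul(Mul(Add(Mul(Function('z')(-2), Pow(31, -1)), Mul(-18, Pow(45, -1))), -77), j) = Mul(Mul(Add(Mul(Add(27, Mul(9, Pow(-2, 3))), Pow(31, -1)), Mul(-18, Pow(45, -1))), -77), Pow(127, Rational(1, 2))) = Mul(Mul(Add(Mul(Add(27, Mul(9, -8)), Rational(1, 31)), Mul(-18, Rational(1, 45))), -77), Pow(127, Rational(1, 2))) = Mul(Mul(Add(Mul(Add(27, -72), Rational(1, 31)), Rational(-2, 5)), -77), Pow(127, Rational(1, 2))) = Mul(Mul(Add(Mul(-45, Rational(1, 31)), Rational(-2, 5)), -77), Pow(127, Rational(1, 2))) = Mul(Mul(Add(Rational(-45, 31), Rational(-2, 5)), -77), Pow(127, Rational(1, 2))) = Mul(Mul(Rational(-287, 155), -77), Pow(127, Rational(1, 2))) = Mul(Rational(22099, 155), Pow(127, Rational(1, 2)))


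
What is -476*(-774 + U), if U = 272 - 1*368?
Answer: 414120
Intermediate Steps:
U = -96 (U = 272 - 368 = -96)
-476*(-774 + U) = -476*(-774 - 96) = -476*(-870) = 414120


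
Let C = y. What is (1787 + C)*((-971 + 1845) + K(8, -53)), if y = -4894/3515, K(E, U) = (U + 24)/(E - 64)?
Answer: 307374675903/196840 ≈ 1.5615e+6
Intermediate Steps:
K(E, U) = (24 + U)/(-64 + E)
y = -4894/3515 (y = -4894*1/3515 = -4894/3515 ≈ -1.3923)
C = -4894/3515 ≈ -1.3923
(1787 + C)*((-971 + 1845) + K(8, -53)) = (1787 - 4894/3515)*((-971 + 1845) + (24 - 53)/(-64 + 8)) = 6276411*(874 - 29/(-56))/3515 = 6276411*(874 - 1/56*(-29))/3515 = 6276411*(874 + 29/56)/3515 = (6276411/3515)*(48973/56) = 307374675903/196840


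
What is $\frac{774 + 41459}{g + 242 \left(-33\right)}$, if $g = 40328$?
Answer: $\frac{269}{206} \approx 1.3058$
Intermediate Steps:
$\frac{774 + 41459}{g + 242 \left(-33\right)} = \frac{774 + 41459}{40328 + 242 \left(-33\right)} = \frac{42233}{40328 - 7986} = \frac{42233}{32342} = 42233 \cdot \frac{1}{32342} = \frac{269}{206}$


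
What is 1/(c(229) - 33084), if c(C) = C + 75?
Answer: -1/32780 ≈ -3.0506e-5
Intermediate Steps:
c(C) = 75 + C
1/(c(229) - 33084) = 1/((75 + 229) - 33084) = 1/(304 - 33084) = 1/(-32780) = -1/32780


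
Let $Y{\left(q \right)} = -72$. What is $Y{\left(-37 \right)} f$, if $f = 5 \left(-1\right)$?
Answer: $360$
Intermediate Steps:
$f = -5$
$Y{\left(-37 \right)} f = \left(-72\right) \left(-5\right) = 360$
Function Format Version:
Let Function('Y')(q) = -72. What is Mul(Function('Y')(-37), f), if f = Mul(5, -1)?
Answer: 360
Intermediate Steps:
f = -5
Mul(Function('Y')(-37), f) = Mul(-72, -5) = 360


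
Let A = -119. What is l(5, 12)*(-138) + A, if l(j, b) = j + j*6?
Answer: -4949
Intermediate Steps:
l(j, b) = 7*j (l(j, b) = j + 6*j = 7*j)
l(5, 12)*(-138) + A = (7*5)*(-138) - 119 = 35*(-138) - 119 = -4830 - 119 = -4949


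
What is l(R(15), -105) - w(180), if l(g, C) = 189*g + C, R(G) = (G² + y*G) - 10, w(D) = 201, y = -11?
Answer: 9144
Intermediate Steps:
R(G) = -10 + G² - 11*G (R(G) = (G² - 11*G) - 10 = -10 + G² - 11*G)
l(g, C) = C + 189*g
l(R(15), -105) - w(180) = (-105 + 189*(-10 + 15² - 11*15)) - 1*201 = (-105 + 189*(-10 + 225 - 165)) - 201 = (-105 + 189*50) - 201 = (-105 + 9450) - 201 = 9345 - 201 = 9144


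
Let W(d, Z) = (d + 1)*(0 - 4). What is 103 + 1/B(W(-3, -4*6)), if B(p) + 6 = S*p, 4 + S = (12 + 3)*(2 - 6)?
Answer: 53353/518 ≈ 103.00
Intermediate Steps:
W(d, Z) = -4 - 4*d (W(d, Z) = (1 + d)*(-4) = -4 - 4*d)
S = -64 (S = -4 + (12 + 3)*(2 - 6) = -4 + 15*(-4) = -4 - 60 = -64)
B(p) = -6 - 64*p
103 + 1/B(W(-3, -4*6)) = 103 + 1/(-6 - 64*(-4 - 4*(-3))) = 103 + 1/(-6 - 64*(-4 + 12)) = 103 + 1/(-6 - 64*8) = 103 + 1/(-6 - 512) = 103 + 1/(-518) = 103 - 1/518 = 53353/518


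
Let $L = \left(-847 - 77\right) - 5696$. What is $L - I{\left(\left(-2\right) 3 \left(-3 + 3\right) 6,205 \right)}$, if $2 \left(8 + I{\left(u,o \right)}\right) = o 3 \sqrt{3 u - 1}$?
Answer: $-6612 - \frac{615 i}{2} \approx -6612.0 - 307.5 i$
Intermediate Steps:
$L = -6620$ ($L = -924 - 5696 = -6620$)
$I{\left(u,o \right)} = -8 + \frac{3 o \sqrt{-1 + 3 u}}{2}$ ($I{\left(u,o \right)} = -8 + \frac{o 3 \sqrt{3 u - 1}}{2} = -8 + \frac{3 o \sqrt{-1 + 3 u}}{2}$)
$L - I{\left(\left(-2\right) 3 \left(-3 + 3\right) 6,205 \right)} = -6620 - \left(-8 + \frac{3}{2} \cdot 205 \sqrt{-1 + 3 \left(-2\right) 3 \left(-3 + 3\right) 6}\right) = -6620 - \left(-8 + \frac{3}{2} \cdot 205 \sqrt{-1 + 3 \left(- 6 \cdot 0 \cdot 6\right)}\right) = -6620 - \left(-8 + \frac{3}{2} \cdot 205 \sqrt{-1 + 3 \left(\left(-6\right) 0\right)}\right) = -6620 - \left(-8 + \frac{3}{2} \cdot 205 \sqrt{-1 + 3 \cdot 0}\right) = -6620 - \left(-8 + \frac{3}{2} \cdot 205 \sqrt{-1 + 0}\right) = -6620 - \left(-8 + \frac{3}{2} \cdot 205 \sqrt{-1}\right) = -6620 - \left(-8 + \frac{3}{2} \cdot 205 i\right) = -6620 - \left(-8 + \frac{615 i}{2}\right) = -6620 + \left(8 - \frac{615 i}{2}\right) = -6612 - \frac{615 i}{2}$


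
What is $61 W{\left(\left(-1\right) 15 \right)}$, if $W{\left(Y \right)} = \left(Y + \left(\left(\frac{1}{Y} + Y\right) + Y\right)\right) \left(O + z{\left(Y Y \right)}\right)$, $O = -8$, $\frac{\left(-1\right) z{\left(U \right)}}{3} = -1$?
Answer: $\frac{41236}{3} \approx 13745.0$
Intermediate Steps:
$z{\left(U \right)} = 3$ ($z{\left(U \right)} = \left(-3\right) \left(-1\right) = 3$)
$W{\left(Y \right)} = - 15 Y - \frac{5}{Y}$ ($W{\left(Y \right)} = \left(Y + \left(\left(\frac{1}{Y} + Y\right) + Y\right)\right) \left(-8 + 3\right) = \left(Y + \left(\left(Y + \frac{1}{Y}\right) + Y\right)\right) \left(-5\right) = \left(Y + \left(\frac{1}{Y} + 2 Y\right)\right) \left(-5\right) = \left(\frac{1}{Y} + 3 Y\right) \left(-5\right) = - 15 Y - \frac{5}{Y}$)
$61 W{\left(\left(-1\right) 15 \right)} = 61 \left(- 15 \left(\left(-1\right) 15\right) - \frac{5}{\left(-1\right) 15}\right) = 61 \left(\left(-15\right) \left(-15\right) - \frac{5}{-15}\right) = 61 \left(225 - - \frac{1}{3}\right) = 61 \left(225 + \frac{1}{3}\right) = 61 \cdot \frac{676}{3} = \frac{41236}{3}$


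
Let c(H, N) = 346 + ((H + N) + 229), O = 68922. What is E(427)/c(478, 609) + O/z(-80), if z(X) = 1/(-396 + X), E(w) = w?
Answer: -54525020837/1662 ≈ -3.2807e+7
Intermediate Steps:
c(H, N) = 575 + H + N (c(H, N) = 346 + (229 + H + N) = 575 + H + N)
E(427)/c(478, 609) + O/z(-80) = 427/(575 + 478 + 609) + 68922/(1/(-396 - 80)) = 427/1662 + 68922/(1/(-476)) = 427*(1/1662) + 68922/(-1/476) = 427/1662 + 68922*(-476) = 427/1662 - 32806872 = -54525020837/1662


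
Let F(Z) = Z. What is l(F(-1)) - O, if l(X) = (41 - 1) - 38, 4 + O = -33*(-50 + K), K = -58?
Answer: -3558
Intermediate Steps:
O = 3560 (O = -4 - 33*(-50 - 58) = -4 - 33*(-108) = -4 + 3564 = 3560)
l(X) = 2 (l(X) = 40 - 38 = 2)
l(F(-1)) - O = 2 - 1*3560 = 2 - 3560 = -3558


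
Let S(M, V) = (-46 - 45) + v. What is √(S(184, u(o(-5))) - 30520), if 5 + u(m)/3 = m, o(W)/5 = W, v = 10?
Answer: I*√30601 ≈ 174.93*I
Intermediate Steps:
o(W) = 5*W
u(m) = -15 + 3*m
S(M, V) = -81 (S(M, V) = (-46 - 45) + 10 = -91 + 10 = -81)
√(S(184, u(o(-5))) - 30520) = √(-81 - 30520) = √(-30601) = I*√30601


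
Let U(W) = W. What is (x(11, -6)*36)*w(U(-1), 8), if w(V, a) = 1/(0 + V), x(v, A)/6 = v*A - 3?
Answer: 14904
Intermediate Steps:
x(v, A) = -18 + 6*A*v (x(v, A) = 6*(v*A - 3) = 6*(A*v - 3) = 6*(-3 + A*v) = -18 + 6*A*v)
w(V, a) = 1/V
(x(11, -6)*36)*w(U(-1), 8) = ((-18 + 6*(-6)*11)*36)/(-1) = ((-18 - 396)*36)*(-1) = -414*36*(-1) = -14904*(-1) = 14904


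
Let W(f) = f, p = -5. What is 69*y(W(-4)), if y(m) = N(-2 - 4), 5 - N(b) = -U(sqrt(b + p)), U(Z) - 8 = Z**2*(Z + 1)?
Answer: 138 - 759*I*sqrt(11) ≈ 138.0 - 2517.3*I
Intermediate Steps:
U(Z) = 8 + Z**2*(1 + Z) (U(Z) = 8 + Z**2*(Z + 1) = 8 + Z**2*(1 + Z))
N(b) = 8 + b + (-5 + b)**(3/2) (N(b) = 5 - (-1)*(8 + (sqrt(b - 5))**2 + (sqrt(b - 5))**3) = 5 - (-1)*(8 + (sqrt(-5 + b))**2 + (sqrt(-5 + b))**3) = 5 - (-1)*(8 + (-5 + b) + (-5 + b)**(3/2)) = 5 - (-1)*(3 + b + (-5 + b)**(3/2)) = 5 - (-3 - b - (-5 + b)**(3/2)) = 5 + (3 + b + (-5 + b)**(3/2)) = 8 + b + (-5 + b)**(3/2))
y(m) = 2 - 11*I*sqrt(11) (y(m) = 8 + (-2 - 4) + (-5 + (-2 - 4))**(3/2) = 8 - 6 + (-5 - 6)**(3/2) = 8 - 6 + (-11)**(3/2) = 8 - 6 - 11*I*sqrt(11) = 2 - 11*I*sqrt(11))
69*y(W(-4)) = 69*(2 - 11*I*sqrt(11)) = 138 - 759*I*sqrt(11)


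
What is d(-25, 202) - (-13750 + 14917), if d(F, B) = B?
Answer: -965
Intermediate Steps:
d(-25, 202) - (-13750 + 14917) = 202 - (-13750 + 14917) = 202 - 1*1167 = 202 - 1167 = -965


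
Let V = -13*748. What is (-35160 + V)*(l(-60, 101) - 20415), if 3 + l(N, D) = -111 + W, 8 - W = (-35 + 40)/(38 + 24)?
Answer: 28553113694/31 ≈ 9.2107e+8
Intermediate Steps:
V = -9724
W = 491/62 (W = 8 - (-35 + 40)/(38 + 24) = 8 - 5/62 = 491/62 ≈ 7.9194)
l(N, D) = -6577/62 (l(N, D) = -3 + (-111 + 491/62) = -3 - 6391/62 = -6577/62)
(-35160 + V)*(l(-60, 101) - 20415) = (-35160 - 9724)*(-6577/62 - 20415) = -44884*(-1272307/62) = 28553113694/31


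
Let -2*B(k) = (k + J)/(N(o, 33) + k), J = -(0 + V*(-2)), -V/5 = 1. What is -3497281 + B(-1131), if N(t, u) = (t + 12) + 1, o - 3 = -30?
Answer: -8008774631/2290 ≈ -3.4973e+6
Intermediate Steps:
V = -5 (V = -5*1 = -5)
o = -27 (o = 3 - 30 = -27)
N(t, u) = 13 + t (N(t, u) = (12 + t) + 1 = 13 + t)
J = -10 (J = -(0 - 5*(-2)) = -(0 + 10) = -1*10 = -10)
B(k) = -(-10 + k)/(2*(-14 + k)) (B(k) = -(k - 10)/(2*((13 - 27) + k)) = -(-10 + k)/(2*(-14 + k)))
-3497281 + B(-1131) = -3497281 + (10 - 1*(-1131))/(2*(-14 - 1131)) = -3497281 + (½)*(10 + 1131)/(-1145) = -3497281 + (½)*(-1/1145)*1141 = -3497281 - 1141/2290 = -8008774631/2290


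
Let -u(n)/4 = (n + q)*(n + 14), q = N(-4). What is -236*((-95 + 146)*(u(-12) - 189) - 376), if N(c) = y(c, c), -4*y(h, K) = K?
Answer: 1304372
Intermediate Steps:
y(h, K) = -K/4
N(c) = -c/4
q = 1 (q = -¼*(-4) = 1)
u(n) = -4*(1 + n)*(14 + n) (u(n) = -4*(n + 1)*(n + 14) = -4*(1 + n)*(14 + n))
-236*((-95 + 146)*(u(-12) - 189) - 376) = -236*((-95 + 146)*((-56 - 60*(-12) - 4*(-12)²) - 189) - 376) = -236*(51*((-56 + 720 - 4*144) - 189) - 376) = -236*(51*((-56 + 720 - 576) - 189) - 376) = -236*(51*(88 - 189) - 376) = -236*(51*(-101) - 376) = -236*(-5151 - 376) = -236*(-5527) = 1304372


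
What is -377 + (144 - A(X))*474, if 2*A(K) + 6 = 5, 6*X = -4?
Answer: 68116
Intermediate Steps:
X = -2/3 (X = (1/6)*(-4) = -2/3 ≈ -0.66667)
A(K) = -1/2 (A(K) = -3 + (1/2)*5 = -3 + 5/2 = -1/2)
-377 + (144 - A(X))*474 = -377 + (144 - 1*(-1/2))*474 = -377 + (144 + 1/2)*474 = -377 + (289/2)*474 = -377 + 68493 = 68116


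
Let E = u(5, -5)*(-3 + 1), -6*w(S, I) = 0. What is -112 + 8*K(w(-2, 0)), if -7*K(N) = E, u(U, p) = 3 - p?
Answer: -656/7 ≈ -93.714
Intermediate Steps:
w(S, I) = 0 (w(S, I) = -1/6*0 = 0)
E = -16 (E = (3 - 1*(-5))*(-3 + 1) = (3 + 5)*(-2) = 8*(-2) = -16)
K(N) = 16/7 (K(N) = -1/7*(-16) = 16/7)
-112 + 8*K(w(-2, 0)) = -112 + 8*(16/7) = -112 + 128/7 = -656/7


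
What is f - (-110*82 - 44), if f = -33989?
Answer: -24925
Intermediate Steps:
f - (-110*82 - 44) = -33989 - (-110*82 - 44) = -33989 - (-9020 - 44) = -33989 - 1*(-9064) = -33989 + 9064 = -24925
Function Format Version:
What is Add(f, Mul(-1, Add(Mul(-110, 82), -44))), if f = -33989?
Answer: -24925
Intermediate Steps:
Add(f, Mul(-1, Add(Mul(-110, 82), -44))) = Add(-33989, Mul(-1, Add(Mul(-110, 82), -44))) = Add(-33989, Mul(-1, Add(-9020, -44))) = Add(-33989, Mul(-1, -9064)) = Add(-33989, 9064) = -24925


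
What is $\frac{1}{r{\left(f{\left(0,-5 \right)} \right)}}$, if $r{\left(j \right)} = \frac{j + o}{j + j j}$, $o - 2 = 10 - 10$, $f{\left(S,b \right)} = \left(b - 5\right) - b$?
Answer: $- \frac{20}{3} \approx -6.6667$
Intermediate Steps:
$f{\left(S,b \right)} = -5$ ($f{\left(S,b \right)} = \left(-5 + b\right) - b = -5$)
$o = 2$ ($o = 2 + \left(10 - 10\right) = 2 + 0 = 2$)
$r{\left(j \right)} = \frac{2 + j}{j + j^{2}}$ ($r{\left(j \right)} = \frac{j + 2}{j + j j} = \frac{2 + j}{j + j^{2}}$)
$\frac{1}{r{\left(f{\left(0,-5 \right)} \right)}} = \frac{1}{\frac{1}{-5} \frac{1}{1 - 5} \left(2 - 5\right)} = \frac{1}{\left(- \frac{1}{5}\right) \frac{1}{-4} \left(-3\right)} = \frac{1}{\left(- \frac{1}{5}\right) \left(- \frac{1}{4}\right) \left(-3\right)} = \frac{1}{- \frac{3}{20}} = - \frac{20}{3}$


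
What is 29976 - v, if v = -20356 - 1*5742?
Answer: 56074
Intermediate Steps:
v = -26098 (v = -20356 - 5742 = -26098)
29976 - v = 29976 - 1*(-26098) = 29976 + 26098 = 56074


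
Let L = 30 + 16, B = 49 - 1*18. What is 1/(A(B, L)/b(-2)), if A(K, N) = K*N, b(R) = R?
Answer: -1/713 ≈ -0.0014025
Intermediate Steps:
B = 31 (B = 49 - 18 = 31)
L = 46
1/(A(B, L)/b(-2)) = 1/((31*46)/(-2)) = 1/(1426*(-1/2)) = 1/(-713) = -1/713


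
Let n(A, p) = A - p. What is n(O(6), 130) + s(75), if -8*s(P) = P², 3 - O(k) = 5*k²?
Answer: -8081/8 ≈ -1010.1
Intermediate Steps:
O(k) = 3 - 5*k²
s(P) = -P²/8
n(O(6), 130) + s(75) = ((3 - 5*6²) - 1*130) - ⅛*75² = ((3 - 5*36) - 130) - ⅛*5625 = ((3 - 180) - 130) - 5625/8 = (-177 - 130) - 5625/8 = -307 - 5625/8 = -8081/8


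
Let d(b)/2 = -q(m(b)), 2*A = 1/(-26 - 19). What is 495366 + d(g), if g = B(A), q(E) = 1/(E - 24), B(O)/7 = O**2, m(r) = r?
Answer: 96295699038/194393 ≈ 4.9537e+5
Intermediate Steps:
A = -1/90 (A = 1/(2*(-26 - 19)) = (1/2)/(-45) = (1/2)*(-1/45) = -1/90 ≈ -0.011111)
B(O) = 7*O**2
q(E) = 1/(-24 + E)
g = 7/8100 (g = 7*(-1/90)**2 = 7*(1/8100) = 7/8100 ≈ 0.00086420)
d(b) = -2/(-24 + b) (d(b) = 2*(-1/(-24 + b)) = -2/(-24 + b))
495366 + d(g) = 495366 - 2/(-24 + 7/8100) = 495366 - 2/(-194393/8100) = 495366 - 2*(-8100/194393) = 495366 + 16200/194393 = 96295699038/194393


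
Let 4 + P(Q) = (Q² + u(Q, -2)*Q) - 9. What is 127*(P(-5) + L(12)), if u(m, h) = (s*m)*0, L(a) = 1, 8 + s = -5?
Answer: 1651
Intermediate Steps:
s = -13 (s = -8 - 5 = -13)
u(m, h) = 0 (u(m, h) = -13*m*0 = 0)
P(Q) = -13 + Q² (P(Q) = -4 + ((Q² + 0*Q) - 9) = -4 + ((Q² + 0) - 9) = -4 + (Q² - 9) = -4 + (-9 + Q²) = -13 + Q²)
127*(P(-5) + L(12)) = 127*((-13 + (-5)²) + 1) = 127*((-13 + 25) + 1) = 127*(12 + 1) = 127*13 = 1651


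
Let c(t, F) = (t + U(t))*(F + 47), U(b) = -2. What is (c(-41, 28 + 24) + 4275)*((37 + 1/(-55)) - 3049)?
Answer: -2981898/55 ≈ -54216.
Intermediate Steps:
c(t, F) = (-2 + t)*(47 + F) (c(t, F) = (t - 2)*(F + 47) = (-2 + t)*(47 + F))
(c(-41, 28 + 24) + 4275)*((37 + 1/(-55)) - 3049) = ((-94 - 2*(28 + 24) + 47*(-41) + (28 + 24)*(-41)) + 4275)*((37 + 1/(-55)) - 3049) = ((-94 - 2*52 - 1927 + 52*(-41)) + 4275)*((37 - 1/55) - 3049) = ((-94 - 104 - 1927 - 2132) + 4275)*(2034/55 - 3049) = (-4257 + 4275)*(-165661/55) = 18*(-165661/55) = -2981898/55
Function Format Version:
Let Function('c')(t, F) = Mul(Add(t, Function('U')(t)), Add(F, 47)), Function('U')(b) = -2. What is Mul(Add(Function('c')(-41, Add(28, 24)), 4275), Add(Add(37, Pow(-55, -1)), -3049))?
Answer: Rational(-2981898, 55) ≈ -54216.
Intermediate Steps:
Function('c')(t, F) = Mul(Add(-2, t), Add(47, F)) (Function('c')(t, F) = Mul(Add(t, -2), Add(F, 47)) = Mul(Add(-2, t), Add(47, F)))
Mul(Add(Function('c')(-41, Add(28, 24)), 4275), Add(Add(37, Pow(-55, -1)), -3049)) = Mul(Add(Add(-94, Mul(-2, Add(28, 24)), Mul(47, -41), Mul(Add(28, 24), -41)), 4275), Add(Add(37, Pow(-55, -1)), -3049)) = Mul(Add(Add(-94, Mul(-2, 52), -1927, Mul(52, -41)), 4275), Add(Add(37, Rational(-1, 55)), -3049)) = Mul(Add(Add(-94, -104, -1927, -2132), 4275), Add(Rational(2034, 55), -3049)) = Mul(Add(-4257, 4275), Rational(-165661, 55)) = Mul(18, Rational(-165661, 55)) = Rational(-2981898, 55)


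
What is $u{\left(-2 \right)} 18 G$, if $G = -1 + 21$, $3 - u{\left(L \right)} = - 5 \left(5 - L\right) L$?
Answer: $-24120$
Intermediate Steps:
$u{\left(L \right)} = 3 - L \left(-25 + 5 L\right)$ ($u{\left(L \right)} = 3 - - 5 \left(5 - L\right) L = 3 - \left(-25 + 5 L\right) L = 3 - L \left(-25 + 5 L\right)$)
$G = 20$
$u{\left(-2 \right)} 18 G = \left(3 - 5 \left(-2\right)^{2} + 25 \left(-2\right)\right) 18 \cdot 20 = \left(3 - 20 - 50\right) 18 \cdot 20 = \left(-67\right) 18 \cdot 20 = \left(-1206\right) 20 = -24120$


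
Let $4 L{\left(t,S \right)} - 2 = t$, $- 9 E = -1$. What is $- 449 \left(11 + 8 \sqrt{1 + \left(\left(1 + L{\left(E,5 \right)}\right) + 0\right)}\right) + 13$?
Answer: $-4926 - \frac{1796 \sqrt{91}}{3} \approx -10637.0$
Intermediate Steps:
$E = \frac{1}{9}$ ($E = \left(- \frac{1}{9}\right) \left(-1\right) = \frac{1}{9} \approx 0.11111$)
$L{\left(t,S \right)} = \frac{1}{2} + \frac{t}{4}$
$- 449 \left(11 + 8 \sqrt{1 + \left(\left(1 + L{\left(E,5 \right)}\right) + 0\right)}\right) + 13 = - 449 \left(11 + 8 \sqrt{1 + \left(\left(1 + \left(\frac{1}{2} + \frac{1}{4} \cdot \frac{1}{9}\right)\right) + 0\right)}\right) + 13 = - 449 \left(11 + 8 \sqrt{1 + \left(\left(1 + \left(\frac{1}{2} + \frac{1}{36}\right)\right) + 0\right)}\right) + 13 = - 449 \left(11 + 8 \sqrt{1 + \left(\left(1 + \frac{19}{36}\right) + 0\right)}\right) + 13 = - 449 \left(11 + 8 \sqrt{1 + \left(\frac{55}{36} + 0\right)}\right) + 13 = - 449 \left(11 + 8 \sqrt{1 + \frac{55}{36}}\right) + 13 = - 449 \left(11 + 8 \sqrt{\frac{91}{36}}\right) + 13 = - 449 \left(11 + 8 \frac{\sqrt{91}}{6}\right) + 13 = - 449 \left(11 + \frac{4 \sqrt{91}}{3}\right) + 13 = \left(-4939 - \frac{1796 \sqrt{91}}{3}\right) + 13 = -4926 - \frac{1796 \sqrt{91}}{3}$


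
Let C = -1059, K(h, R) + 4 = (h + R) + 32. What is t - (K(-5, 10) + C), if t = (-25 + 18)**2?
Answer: 1075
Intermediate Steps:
K(h, R) = 28 + R + h (K(h, R) = -4 + ((h + R) + 32) = -4 + ((R + h) + 32) = -4 + (32 + R + h) = 28 + R + h)
t = 49 (t = (-7)**2 = 49)
t - (K(-5, 10) + C) = 49 - ((28 + 10 - 5) - 1059) = 49 - (33 - 1059) = 49 - 1*(-1026) = 49 + 1026 = 1075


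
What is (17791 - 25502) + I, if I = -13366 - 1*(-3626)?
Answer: -17451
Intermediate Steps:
I = -9740 (I = -13366 + 3626 = -9740)
(17791 - 25502) + I = (17791 - 25502) - 9740 = -7711 - 9740 = -17451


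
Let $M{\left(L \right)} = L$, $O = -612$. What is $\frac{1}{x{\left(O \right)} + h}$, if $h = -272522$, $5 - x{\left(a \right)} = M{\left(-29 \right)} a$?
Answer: $- \frac{1}{290265} \approx -3.4451 \cdot 10^{-6}$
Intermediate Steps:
$x{\left(a \right)} = 5 + 29 a$ ($x{\left(a \right)} = 5 - - 29 a = 5 + 29 a$)
$\frac{1}{x{\left(O \right)} + h} = \frac{1}{\left(5 + 29 \left(-612\right)\right) - 272522} = \frac{1}{\left(5 - 17748\right) - 272522} = \frac{1}{-17743 - 272522} = \frac{1}{-290265} = - \frac{1}{290265}$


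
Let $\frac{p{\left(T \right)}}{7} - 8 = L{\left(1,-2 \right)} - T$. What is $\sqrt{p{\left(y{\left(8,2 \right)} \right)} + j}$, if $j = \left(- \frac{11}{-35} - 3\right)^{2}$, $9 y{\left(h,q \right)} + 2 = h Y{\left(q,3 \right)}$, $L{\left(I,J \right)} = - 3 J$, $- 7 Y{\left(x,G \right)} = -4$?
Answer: $\frac{2 \sqrt{31609}}{35} \approx 10.159$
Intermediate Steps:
$Y{\left(x,G \right)} = \frac{4}{7}$ ($Y{\left(x,G \right)} = \left(- \frac{1}{7}\right) \left(-4\right) = \frac{4}{7}$)
$y{\left(h,q \right)} = - \frac{2}{9} + \frac{4 h}{63}$ ($y{\left(h,q \right)} = - \frac{2}{9} + \frac{h \frac{4}{7}}{9} = - \frac{2}{9} + \frac{\frac{4}{7} h}{9} = - \frac{2}{9} + \frac{4 h}{63}$)
$j = \frac{8836}{1225}$ ($j = \left(\left(-11\right) \left(- \frac{1}{35}\right) - 3\right)^{2} = \left(\frac{11}{35} - 3\right)^{2} = \left(- \frac{94}{35}\right)^{2} = \frac{8836}{1225} \approx 7.2131$)
$p{\left(T \right)} = 98 - 7 T$ ($p{\left(T \right)} = 56 + 7 \left(\left(-3\right) \left(-2\right) - T\right) = 56 + 7 \left(6 - T\right) = 56 - \left(-42 + 7 T\right) = 98 - 7 T$)
$\sqrt{p{\left(y{\left(8,2 \right)} \right)} + j} = \sqrt{\left(98 - 7 \left(- \frac{2}{9} + \frac{4}{63} \cdot 8\right)\right) + \frac{8836}{1225}} = \sqrt{\left(98 - 7 \left(- \frac{2}{9} + \frac{32}{63}\right)\right) + \frac{8836}{1225}} = \sqrt{\left(98 - 2\right) + \frac{8836}{1225}} = \sqrt{96 + \frac{8836}{1225}} = \sqrt{\frac{126436}{1225}} = \frac{2 \sqrt{31609}}{35}$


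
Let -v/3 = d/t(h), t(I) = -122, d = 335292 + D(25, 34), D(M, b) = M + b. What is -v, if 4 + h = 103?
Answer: -1006053/122 ≈ -8246.3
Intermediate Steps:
d = 335351 (d = 335292 + (25 + 34) = 335292 + 59 = 335351)
h = 99 (h = -4 + 103 = 99)
v = 1006053/122 (v = -1006053/(-122) = -1006053*(-1)/122 = -3*(-335351/122) = 1006053/122 ≈ 8246.3)
-v = -1*1006053/122 = -1006053/122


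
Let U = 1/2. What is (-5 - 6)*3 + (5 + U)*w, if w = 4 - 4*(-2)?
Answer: 33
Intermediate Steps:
w = 12 (w = 4 + 8 = 12)
U = 1/2 ≈ 0.50000
(-5 - 6)*3 + (5 + U)*w = (-5 - 6)*3 + (5 + 1/2)*12 = -11*3 + (11/2)*12 = -33 + 66 = 33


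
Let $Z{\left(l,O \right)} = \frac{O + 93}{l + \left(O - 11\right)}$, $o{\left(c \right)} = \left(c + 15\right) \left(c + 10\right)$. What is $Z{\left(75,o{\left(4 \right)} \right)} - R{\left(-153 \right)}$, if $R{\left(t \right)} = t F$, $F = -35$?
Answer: $- \frac{1766791}{330} \approx -5353.9$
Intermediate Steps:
$o{\left(c \right)} = \left(10 + c\right) \left(15 + c\right)$ ($o{\left(c \right)} = \left(15 + c\right) \left(10 + c\right) = \left(10 + c\right) \left(15 + c\right)$)
$Z{\left(l,O \right)} = \frac{93 + O}{-11 + O + l}$ ($Z{\left(l,O \right)} = \frac{93 + O}{l + \left(-11 + O\right)} = \frac{93 + O}{-11 + O + l}$)
$R{\left(t \right)} = - 35 t$ ($R{\left(t \right)} = t \left(-35\right) = - 35 t$)
$Z{\left(75,o{\left(4 \right)} \right)} - R{\left(-153 \right)} = \frac{93 + \left(150 + 4^{2} + 25 \cdot 4\right)}{-11 + \left(150 + 4^{2} + 25 \cdot 4\right) + 75} - \left(-35\right) \left(-153\right) = \frac{93 + \left(150 + 16 + 100\right)}{-11 + \left(150 + 16 + 100\right) + 75} - 5355 = \frac{93 + 266}{-11 + 266 + 75} - 5355 = \frac{1}{330} \cdot 359 - 5355 = \frac{359}{330} - 5355 = - \frac{1766791}{330}$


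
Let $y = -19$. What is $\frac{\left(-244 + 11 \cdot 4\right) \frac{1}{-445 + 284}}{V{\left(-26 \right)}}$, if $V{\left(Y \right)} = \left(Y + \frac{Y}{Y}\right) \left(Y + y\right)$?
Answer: $\frac{8}{7245} \approx 0.0011042$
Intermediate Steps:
$V{\left(Y \right)} = \left(1 + Y\right) \left(-19 + Y\right)$ ($V{\left(Y \right)} = \left(Y + \frac{Y}{Y}\right) \left(Y - 19\right) = \left(Y + 1\right) \left(-19 + Y\right) = \left(1 + Y\right) \left(-19 + Y\right)$)
$\frac{\left(-244 + 11 \cdot 4\right) \frac{1}{-445 + 284}}{V{\left(-26 \right)}} = \frac{\left(-244 + 11 \cdot 4\right) \frac{1}{-445 + 284}}{-19 + \left(-26\right)^{2} - -468} = \frac{\left(-244 + 44\right) \frac{1}{-161}}{-19 + 676 + 468} = \frac{\left(-200\right) \left(- \frac{1}{161}\right)}{1125} = \frac{200}{161} \cdot \frac{1}{1125} = \frac{8}{7245}$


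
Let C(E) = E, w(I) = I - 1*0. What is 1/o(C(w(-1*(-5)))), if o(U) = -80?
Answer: -1/80 ≈ -0.012500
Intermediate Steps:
w(I) = I (w(I) = I + 0 = I)
1/o(C(w(-1*(-5)))) = 1/(-80) = -1/80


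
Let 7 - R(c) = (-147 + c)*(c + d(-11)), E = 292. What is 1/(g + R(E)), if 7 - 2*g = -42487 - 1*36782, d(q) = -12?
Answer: -1/955 ≈ -0.0010471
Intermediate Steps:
g = 39638 (g = 7/2 - (-42487 - 1*36782)/2 = 7/2 - (-42487 - 36782)/2 = 7/2 - ½*(-79269) = 7/2 + 79269/2 = 39638)
R(c) = 7 - (-147 + c)*(-12 + c) (R(c) = 7 - (-147 + c)*(c - 12) = 7 - (-147 + c)*(-12 + c))
1/(g + R(E)) = 1/(39638 + (-1757 - 1*292² + 159*292)) = 1/(39638 + (-1757 - 1*85264 + 46428)) = 1/(39638 + (-1757 - 85264 + 46428)) = 1/(39638 - 40593) = 1/(-955) = -1/955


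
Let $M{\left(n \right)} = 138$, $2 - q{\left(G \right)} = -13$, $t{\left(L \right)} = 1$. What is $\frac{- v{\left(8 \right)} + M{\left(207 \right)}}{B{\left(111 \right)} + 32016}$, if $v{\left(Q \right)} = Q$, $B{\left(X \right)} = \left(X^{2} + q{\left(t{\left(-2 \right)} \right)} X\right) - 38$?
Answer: $\frac{65}{22982} \approx 0.0028283$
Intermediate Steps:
$q{\left(G \right)} = 15$ ($q{\left(G \right)} = 2 - -13 = 2 + 13 = 15$)
$B{\left(X \right)} = -38 + X^{2} + 15 X$ ($B{\left(X \right)} = \left(X^{2} + 15 X\right) - 38 = -38 + X^{2} + 15 X$)
$\frac{- v{\left(8 \right)} + M{\left(207 \right)}}{B{\left(111 \right)} + 32016} = \frac{\left(-1\right) 8 + 138}{\left(-38 + 111^{2} + 15 \cdot 111\right) + 32016} = \frac{-8 + 138}{\left(-38 + 12321 + 1665\right) + 32016} = \frac{130}{13948 + 32016} = \frac{130}{45964} = 130 \cdot \frac{1}{45964} = \frac{65}{22982}$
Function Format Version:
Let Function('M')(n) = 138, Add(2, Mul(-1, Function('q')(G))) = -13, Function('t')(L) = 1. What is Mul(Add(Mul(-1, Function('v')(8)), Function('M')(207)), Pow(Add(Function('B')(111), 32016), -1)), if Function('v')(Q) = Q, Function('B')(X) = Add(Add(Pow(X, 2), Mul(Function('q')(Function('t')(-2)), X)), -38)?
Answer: Rational(65, 22982) ≈ 0.0028283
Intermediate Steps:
Function('q')(G) = 15 (Function('q')(G) = Add(2, Mul(-1, -13)) = Add(2, 13) = 15)
Function('B')(X) = Add(-38, Pow(X, 2), Mul(15, X)) (Function('B')(X) = Add(Add(Pow(X, 2), Mul(15, X)), -38) = Add(-38, Pow(X, 2), Mul(15, X)))
Mul(Add(Mul(-1, Function('v')(8)), Function('M')(207)), Pow(Add(Function('B')(111), 32016), -1)) = Mul(Add(Mul(-1, 8), 138), Pow(Add(Add(-38, Pow(111, 2), Mul(15, 111)), 32016), -1)) = Mul(Add(-8, 138), Pow(Add(Add(-38, 12321, 1665), 32016), -1)) = Mul(130, Pow(Add(13948, 32016), -1)) = Mul(130, Pow(45964, -1)) = Mul(130, Rational(1, 45964)) = Rational(65, 22982)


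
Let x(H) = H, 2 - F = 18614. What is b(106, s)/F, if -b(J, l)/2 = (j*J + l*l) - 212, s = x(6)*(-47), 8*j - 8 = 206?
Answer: 18255/2068 ≈ 8.8274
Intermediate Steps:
j = 107/4 (j = 1 + (⅛)*206 = 1 + 103/4 = 107/4 ≈ 26.750)
F = -18612 (F = 2 - 1*18614 = 2 - 18614 = -18612)
s = -282 (s = 6*(-47) = -282)
b(J, l) = 424 - 2*l² - 107*J/2 (b(J, l) = -2*((107*J/4 + l*l) - 212) = -2*((107*J/4 + l²) - 212) = -2*((l² + 107*J/4) - 212) = -2*(-212 + l² + 107*J/4) = 424 - 2*l² - 107*J/2)
b(106, s)/F = (424 - 2*(-282)² - 107/2*106)/(-18612) = (424 - 2*79524 - 5671)*(-1/18612) = (424 - 159048 - 5671)*(-1/18612) = -164295*(-1/18612) = 18255/2068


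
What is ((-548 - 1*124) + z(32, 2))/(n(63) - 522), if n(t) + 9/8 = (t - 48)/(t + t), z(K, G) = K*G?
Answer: 102144/87865 ≈ 1.1625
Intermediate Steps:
z(K, G) = G*K
n(t) = -9/8 + (-48 + t)/(2*t) (n(t) = -9/8 + (t - 48)/(t + t) = -9/8 + (-48 + t)/((2*t)) = -9/8 + (-48 + t)*(1/(2*t)) = -9/8 + (-48 + t)/(2*t))
((-548 - 1*124) + z(32, 2))/(n(63) - 522) = ((-548 - 1*124) + 2*32)/((-5/8 - 24/63) - 522) = ((-548 - 124) + 64)/((-5/8 - 24*1/63) - 522) = (-672 + 64)/((-5/8 - 8/21) - 522) = -608/(-169/168 - 522) = -608/(-87865/168) = -608*(-168/87865) = 102144/87865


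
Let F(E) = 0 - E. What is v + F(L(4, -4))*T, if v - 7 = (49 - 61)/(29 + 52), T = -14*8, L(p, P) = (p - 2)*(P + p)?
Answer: 185/27 ≈ 6.8519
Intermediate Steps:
L(p, P) = (-2 + p)*(P + p)
F(E) = -E
T = -112
v = 185/27 (v = 7 + (49 - 61)/(29 + 52) = 7 - 12/81 = 7 - 12*1/81 = 7 - 4/27 = 185/27 ≈ 6.8519)
v + F(L(4, -4))*T = 185/27 - (4² - 2*(-4) - 2*4 - 4*4)*(-112) = 185/27 - (16 + 8 - 8 - 16)*(-112) = 185/27 - 1*0*(-112) = 185/27 + 0*(-112) = 185/27 + 0 = 185/27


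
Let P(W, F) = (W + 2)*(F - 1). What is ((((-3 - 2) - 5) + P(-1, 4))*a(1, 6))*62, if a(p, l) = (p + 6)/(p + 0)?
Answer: -3038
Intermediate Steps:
P(W, F) = (-1 + F)*(2 + W) (P(W, F) = (2 + W)*(-1 + F) = (-1 + F)*(2 + W))
a(p, l) = (6 + p)/p
((((-3 - 2) - 5) + P(-1, 4))*a(1, 6))*62 = ((((-3 - 2) - 5) + (-2 - 1*(-1) + 2*4 + 4*(-1)))*((6 + 1)/1))*62 = (((-5 - 5) + (-2 + 1 + 8 - 4))*(1*7))*62 = ((-10 + 3)*7)*62 = -7*7*62 = -49*62 = -3038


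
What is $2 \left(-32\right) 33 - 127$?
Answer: $-2239$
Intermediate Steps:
$2 \left(-32\right) 33 - 127 = \left(-64\right) 33 - 127 = -2112 - 127 = -2239$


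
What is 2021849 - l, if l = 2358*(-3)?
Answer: 2028923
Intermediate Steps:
l = -7074
2021849 - l = 2021849 - 1*(-7074) = 2021849 + 7074 = 2028923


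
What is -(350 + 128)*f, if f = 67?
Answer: -32026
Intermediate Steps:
-(350 + 128)*f = -(350 + 128)*67 = -478*67 = -1*32026 = -32026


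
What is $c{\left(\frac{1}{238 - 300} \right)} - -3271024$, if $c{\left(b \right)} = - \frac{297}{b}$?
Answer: $3289438$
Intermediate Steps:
$c{\left(\frac{1}{238 - 300} \right)} - -3271024 = - \frac{297}{\frac{1}{238 - 300}} - -3271024 = - \frac{297}{\frac{1}{-62}} + 3271024 = - \frac{297}{- \frac{1}{62}} + 3271024 = \left(-297\right) \left(-62\right) + 3271024 = 18414 + 3271024 = 3289438$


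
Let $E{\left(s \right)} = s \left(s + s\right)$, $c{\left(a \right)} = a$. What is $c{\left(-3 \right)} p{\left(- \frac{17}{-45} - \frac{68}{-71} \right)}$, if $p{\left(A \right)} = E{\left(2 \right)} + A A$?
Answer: $- \frac{99871489}{3402675} \approx -29.351$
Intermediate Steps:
$E{\left(s \right)} = 2 s^{2}$ ($E{\left(s \right)} = s 2 s = 2 s^{2}$)
$p{\left(A \right)} = 8 + A^{2}$ ($p{\left(A \right)} = 2 \cdot 2^{2} + A A = 2 \cdot 4 + A^{2} = 8 + A^{2}$)
$c{\left(-3 \right)} p{\left(- \frac{17}{-45} - \frac{68}{-71} \right)} = - 3 \left(8 + \left(- \frac{17}{-45} - \frac{68}{-71}\right)^{2}\right) = - 3 \left(8 + \left(\left(-17\right) \left(- \frac{1}{45}\right) - - \frac{68}{71}\right)^{2}\right) = - 3 \left(8 + \left(\frac{17}{45} + \frac{68}{71}\right)^{2}\right) = - 3 \left(8 + \left(\frac{4267}{3195}\right)^{2}\right) = - 3 \left(8 + \frac{18207289}{10208025}\right) = \left(-3\right) \frac{99871489}{10208025} = - \frac{99871489}{3402675}$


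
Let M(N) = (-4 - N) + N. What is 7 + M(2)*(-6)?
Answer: 31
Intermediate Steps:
M(N) = -4
7 + M(2)*(-6) = 7 - 4*(-6) = 7 + 24 = 31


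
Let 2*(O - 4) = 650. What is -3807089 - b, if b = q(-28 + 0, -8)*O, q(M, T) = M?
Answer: -3797877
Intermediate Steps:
O = 329 (O = 4 + (½)*650 = 4 + 325 = 329)
b = -9212 (b = (-28 + 0)*329 = -28*329 = -9212)
-3807089 - b = -3807089 - 1*(-9212) = -3807089 + 9212 = -3797877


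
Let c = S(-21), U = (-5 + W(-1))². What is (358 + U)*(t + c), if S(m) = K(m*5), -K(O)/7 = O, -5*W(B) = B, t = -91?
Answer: 6134744/25 ≈ 2.4539e+5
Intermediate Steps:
W(B) = -B/5
K(O) = -7*O
U = 576/25 (U = (-5 - ⅕*(-1))² = (-5 + ⅕)² = (-24/5)² = 576/25 ≈ 23.040)
S(m) = -35*m (S(m) = -7*m*5 = -35*m)
c = 735 (c = -35*(-21) = 735)
(358 + U)*(t + c) = (358 + 576/25)*(-91 + 735) = (9526/25)*644 = 6134744/25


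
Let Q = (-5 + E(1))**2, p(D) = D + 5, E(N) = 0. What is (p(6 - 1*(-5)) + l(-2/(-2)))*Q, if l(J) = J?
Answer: 425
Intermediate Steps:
p(D) = 5 + D
Q = 25 (Q = (-5 + 0)**2 = (-5)**2 = 25)
(p(6 - 1*(-5)) + l(-2/(-2)))*Q = ((5 + (6 - 1*(-5))) - 2/(-2))*25 = ((5 + (6 + 5)) - 2*(-1/2))*25 = ((5 + 11) + 1)*25 = (16 + 1)*25 = 17*25 = 425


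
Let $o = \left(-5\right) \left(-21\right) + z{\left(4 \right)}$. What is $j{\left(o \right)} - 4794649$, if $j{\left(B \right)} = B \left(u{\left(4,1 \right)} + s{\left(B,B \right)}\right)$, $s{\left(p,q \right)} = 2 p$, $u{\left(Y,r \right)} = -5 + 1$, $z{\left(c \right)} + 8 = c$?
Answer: $-4774651$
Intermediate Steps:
$z{\left(c \right)} = -8 + c$
$o = 101$ ($o = \left(-5\right) \left(-21\right) + \left(-8 + 4\right) = 105 - 4 = 101$)
$u{\left(Y,r \right)} = -4$
$j{\left(B \right)} = B \left(-4 + 2 B\right)$
$j{\left(o \right)} - 4794649 = 2 \cdot 101 \left(-2 + 101\right) - 4794649 = 2 \cdot 101 \cdot 99 - 4794649 = 19998 - 4794649 = -4774651$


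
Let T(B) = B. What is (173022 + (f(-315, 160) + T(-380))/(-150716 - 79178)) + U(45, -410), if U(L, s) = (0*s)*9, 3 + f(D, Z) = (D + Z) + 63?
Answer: 39776720143/229894 ≈ 1.7302e+5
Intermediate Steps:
f(D, Z) = 60 + D + Z (f(D, Z) = -3 + ((D + Z) + 63) = -3 + (63 + D + Z) = 60 + D + Z)
U(L, s) = 0 (U(L, s) = 0*9 = 0)
(173022 + (f(-315, 160) + T(-380))/(-150716 - 79178)) + U(45, -410) = (173022 + ((60 - 315 + 160) - 380)/(-150716 - 79178)) + 0 = (173022 + (-95 - 380)/(-229894)) + 0 = (173022 - 475*(-1/229894)) + 0 = (173022 + 475/229894) + 0 = 39776720143/229894 + 0 = 39776720143/229894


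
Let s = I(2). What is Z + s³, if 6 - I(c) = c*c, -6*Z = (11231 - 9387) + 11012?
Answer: -6404/3 ≈ -2134.7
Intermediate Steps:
Z = -6428/3 (Z = -((11231 - 9387) + 11012)/6 = -(1844 + 11012)/6 = -⅙*12856 = -6428/3 ≈ -2142.7)
I(c) = 6 - c² (I(c) = 6 - c*c = 6 - c²)
s = 2 (s = 6 - 1*2² = 6 - 1*4 = 6 - 4 = 2)
Z + s³ = -6428/3 + 2³ = -6428/3 + 8 = -6404/3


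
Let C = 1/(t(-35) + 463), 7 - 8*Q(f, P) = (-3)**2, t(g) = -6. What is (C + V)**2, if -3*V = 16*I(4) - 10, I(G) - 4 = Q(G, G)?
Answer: 521985409/1879641 ≈ 277.71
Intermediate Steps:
Q(f, P) = -1/4 (Q(f, P) = 7/8 - 1/8*(-3)**2 = 7/8 - 1/8*9 = 7/8 - 9/8 = -1/4)
C = 1/457 (C = 1/(-6 + 463) = 1/457 ≈ 0.0021882)
I(G) = 15/4 (I(G) = 4 - 1/4 = 15/4)
V = -50/3 (V = -(16*(15/4) - 10)/3 = -(60 - 10)/3 = -1/3*50 = -50/3 ≈ -16.667)
(C + V)**2 = (1/457 - 50/3)**2 = (-22847/1371)**2 = 521985409/1879641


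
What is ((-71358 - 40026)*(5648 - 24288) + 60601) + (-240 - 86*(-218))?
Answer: 2076276869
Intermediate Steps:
((-71358 - 40026)*(5648 - 24288) + 60601) + (-240 - 86*(-218)) = (-111384*(-18640) + 60601) + (-240 + 18748) = (2076197760 + 60601) + 18508 = 2076258361 + 18508 = 2076276869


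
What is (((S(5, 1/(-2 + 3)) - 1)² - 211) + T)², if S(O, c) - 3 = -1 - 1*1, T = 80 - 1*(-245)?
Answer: 12996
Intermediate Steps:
T = 325 (T = 80 + 245 = 325)
S(O, c) = 1 (S(O, c) = 3 + (-1 - 1*1) = 3 + (-1 - 1) = 3 - 2 = 1)
(((S(5, 1/(-2 + 3)) - 1)² - 211) + T)² = (((1 - 1)² - 211) + 325)² = ((0² - 211) + 325)² = ((0 - 211) + 325)² = (-211 + 325)² = 114² = 12996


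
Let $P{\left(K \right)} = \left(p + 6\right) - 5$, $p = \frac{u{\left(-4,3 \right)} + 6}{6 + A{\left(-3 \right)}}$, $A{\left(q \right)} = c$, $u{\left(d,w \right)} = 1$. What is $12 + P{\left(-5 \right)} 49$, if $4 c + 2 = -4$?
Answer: $\frac{1235}{9} \approx 137.22$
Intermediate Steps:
$c = - \frac{3}{2}$ ($c = - \frac{1}{2} + \frac{1}{4} \left(-4\right) = - \frac{1}{2} - 1 = - \frac{3}{2} \approx -1.5$)
$A{\left(q \right)} = - \frac{3}{2}$
$p = \frac{14}{9}$ ($p = \frac{1 + 6}{6 - \frac{3}{2}} = \frac{7}{\frac{9}{2}} = 7 \cdot \frac{2}{9} = \frac{14}{9} \approx 1.5556$)
$P{\left(K \right)} = \frac{23}{9}$ ($P{\left(K \right)} = \left(\frac{14}{9} + 6\right) - 5 = \frac{68}{9} - 5 = \frac{23}{9}$)
$12 + P{\left(-5 \right)} 49 = 12 + \frac{23}{9} \cdot 49 = 12 + \frac{1127}{9} = \frac{1235}{9}$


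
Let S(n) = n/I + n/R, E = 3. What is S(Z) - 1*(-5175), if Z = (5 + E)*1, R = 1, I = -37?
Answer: 191763/37 ≈ 5182.8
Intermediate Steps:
Z = 8 (Z = (5 + 3)*1 = 8*1 = 8)
S(n) = 36*n/37 (S(n) = n/(-37) + n/1 = n*(-1/37) + n*1 = -n/37 + n = 36*n/37)
S(Z) - 1*(-5175) = (36/37)*8 - 1*(-5175) = 288/37 + 5175 = 191763/37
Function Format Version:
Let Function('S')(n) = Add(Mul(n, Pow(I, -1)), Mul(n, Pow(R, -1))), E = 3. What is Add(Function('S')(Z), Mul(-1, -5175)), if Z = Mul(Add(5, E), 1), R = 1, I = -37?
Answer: Rational(191763, 37) ≈ 5182.8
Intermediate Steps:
Z = 8 (Z = Mul(Add(5, 3), 1) = Mul(8, 1) = 8)
Function('S')(n) = Mul(Rational(36, 37), n) (Function('S')(n) = Add(Mul(n, Pow(-37, -1)), Mul(n, Pow(1, -1))) = Add(Mul(n, Rational(-1, 37)), Mul(n, 1)) = Add(Mul(Rational(-1, 37), n), n) = Mul(Rational(36, 37), n))
Add(Function('S')(Z), Mul(-1, -5175)) = Add(Mul(Rational(36, 37), 8), Mul(-1, -5175)) = Add(Rational(288, 37), 5175) = Rational(191763, 37)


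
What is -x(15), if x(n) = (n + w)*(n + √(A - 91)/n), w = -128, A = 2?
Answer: 1695 + 113*I*√89/15 ≈ 1695.0 + 71.069*I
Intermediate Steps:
x(n) = (-128 + n)*(n + I*√89/n) (x(n) = (n - 128)*(n + √(2 - 91)/n) = (-128 + n)*(n + √(-89)/n) = (-128 + n)*(n + (I*√89)/n) = (-128 + n)*(n + I*√89/n))
-x(15) = -(15² - 128*15 + I*√89 - 128*I*√89/15) = -(225 - 1920 + I*√89 - 128*I*√89*1/15) = -(225 - 1920 + I*√89 - 128*I*√89/15) = -(-1695 - 113*I*√89/15) = 1695 + 113*I*√89/15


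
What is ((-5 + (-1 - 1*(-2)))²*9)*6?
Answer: 864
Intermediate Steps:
((-5 + (-1 - 1*(-2)))²*9)*6 = ((-5 + (-1 + 2))²*9)*6 = ((-5 + 1)²*9)*6 = ((-4)²*9)*6 = (16*9)*6 = 144*6 = 864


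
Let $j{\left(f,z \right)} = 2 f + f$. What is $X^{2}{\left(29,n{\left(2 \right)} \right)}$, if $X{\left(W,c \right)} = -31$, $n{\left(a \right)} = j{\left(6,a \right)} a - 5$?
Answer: $961$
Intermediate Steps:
$j{\left(f,z \right)} = 3 f$
$n{\left(a \right)} = -5 + 18 a$ ($n{\left(a \right)} = 3 \cdot 6 a - 5 = 18 a - 5 = -5 + 18 a$)
$X^{2}{\left(29,n{\left(2 \right)} \right)} = \left(-31\right)^{2} = 961$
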